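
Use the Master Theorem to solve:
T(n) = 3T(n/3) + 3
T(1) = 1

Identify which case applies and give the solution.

a=3, b=3, f(n)=3. log_3(3) = 1. Since c=0 < 1, Case 1 applies: T(n) = Θ(n^log_b(a)) = O(n).

Answer: O(n) - Case 1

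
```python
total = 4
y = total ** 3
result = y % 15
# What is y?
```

Trace:
`total = 4` → total = 4
`y = total ** 3` → y = 64
`result = y % 15` → result = 4
So y = 64

Answer: 64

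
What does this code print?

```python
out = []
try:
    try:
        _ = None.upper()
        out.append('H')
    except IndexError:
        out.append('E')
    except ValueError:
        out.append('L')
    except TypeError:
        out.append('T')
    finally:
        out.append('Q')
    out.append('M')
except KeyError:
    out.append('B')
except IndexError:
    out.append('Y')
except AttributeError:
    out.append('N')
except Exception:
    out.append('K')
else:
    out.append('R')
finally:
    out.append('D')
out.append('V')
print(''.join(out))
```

Execution trace: 'Q' (inner finally) → 'N' (except AttributeError) → 'D' (finally) → 'V' (after the try/except). Output: QNDV

Answer: QNDV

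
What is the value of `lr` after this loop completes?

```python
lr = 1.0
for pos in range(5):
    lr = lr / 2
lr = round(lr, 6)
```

Halving LR 5 times: 1 / 2^5
`lr` takes the values: 1.0 → 0.5 → 0.25 → 0.125 → 0.0625 → 0.03125

Answer: 0.03125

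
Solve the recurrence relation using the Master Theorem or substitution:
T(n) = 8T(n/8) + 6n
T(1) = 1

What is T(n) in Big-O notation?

By Master Theorem: a=8, b=8, f(n)=6n. Since log_8(8) = 1 and f(n) = Θ(n^1), Case 2 applies. T(n) = O(n log n).

Answer: O(n log n)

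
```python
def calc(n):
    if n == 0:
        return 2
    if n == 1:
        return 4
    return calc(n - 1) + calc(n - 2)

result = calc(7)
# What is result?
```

Build up from base cases: calc(0)=2, calc(1)=4, calc(2)=6, calc(3)=10, calc(4)=16, calc(5)=26, calc(6)=42, ..., calc(7)=68

Answer: 68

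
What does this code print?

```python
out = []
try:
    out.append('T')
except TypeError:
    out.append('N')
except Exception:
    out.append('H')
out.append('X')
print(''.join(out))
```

Execution trace: 'T' (try body, no exception) → 'X' (after the try/except). Output: TX

Answer: TX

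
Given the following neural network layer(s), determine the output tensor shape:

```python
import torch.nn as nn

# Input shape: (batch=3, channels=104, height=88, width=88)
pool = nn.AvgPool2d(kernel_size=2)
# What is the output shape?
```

Input: (3, 104, 88, 88) -> Output: (3, 104, 44, 44)

Answer: (3, 104, 44, 44)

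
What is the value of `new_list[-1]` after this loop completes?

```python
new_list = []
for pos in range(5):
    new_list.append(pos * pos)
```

Last element of squares 0 to 4
`new_list` takes the values: [] → [0] → [0, 1] → [0, 1, 4] → [0, 1, 4, 9] → [0, 1, 4, 9, 16]
So `new_list[-1]` = 16

Answer: 16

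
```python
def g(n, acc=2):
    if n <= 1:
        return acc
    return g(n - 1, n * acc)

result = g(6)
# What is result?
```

Accumulator trace (n, acc): (6, 2) -> (5, 12) -> (4, 60) -> (3, 240) -> (2, 720) -> (1, 1440) -> return 1440

Answer: 1440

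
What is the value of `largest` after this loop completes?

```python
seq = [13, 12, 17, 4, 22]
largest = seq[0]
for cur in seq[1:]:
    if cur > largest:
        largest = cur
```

Maximum of [13, 12, 17, 4, 22]
`largest` takes the values: 13 → 17 → 22

Answer: 22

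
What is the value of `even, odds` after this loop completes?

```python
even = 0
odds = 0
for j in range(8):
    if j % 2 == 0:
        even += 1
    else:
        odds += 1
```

Count evens and odds in range(8)
`even, odds` takes the values: (0, 0) → (1, 0) → (1, 1) → (2, 1) → (2, 2) → (3, 2) → (3, 3) → (4, 3) → (4, 4)

Answer: 4, 4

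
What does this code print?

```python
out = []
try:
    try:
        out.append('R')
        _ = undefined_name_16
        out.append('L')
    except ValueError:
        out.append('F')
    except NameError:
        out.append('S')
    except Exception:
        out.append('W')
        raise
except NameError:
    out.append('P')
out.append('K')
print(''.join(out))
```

Execution trace: 'R' (inner try body) → 'S' (inner except NameError) → 'K' (after the try/except). Output: RSK

Answer: RSK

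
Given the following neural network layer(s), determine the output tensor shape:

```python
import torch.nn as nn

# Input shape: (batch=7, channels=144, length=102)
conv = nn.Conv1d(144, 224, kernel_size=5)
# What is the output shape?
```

Input: (7, 144, 102) -> Output: (7, 224, 98)

Answer: (7, 224, 98)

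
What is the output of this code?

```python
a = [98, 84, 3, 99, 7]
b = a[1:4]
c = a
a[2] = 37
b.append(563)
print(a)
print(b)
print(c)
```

Key concept: slice vs alias.
Step by step:
`a = [98, 84, 3, 99, 7]` → a = [98, 84, 3, 99, 7]
`b = a[1:4]` → b = [84, 3, 99]
`c = a` → c = [98, 84, 3, 99, 7] (same object as a)
`a[2] = 37` → a = [98, 84, 37, 99, 7] (same object as c); c = [98, 84, 37, 99, 7] (same object as a)
`b.append(563)` → b = [84, 3, 99, 563]
`print(a)` → prints [98, 84, 37, 99, 7]
`print(b)` → prints [84, 3, 99, 563]
`print(c)` → prints [98, 84, 37, 99, 7]

Answer:
[98, 84, 37, 99, 7]
[84, 3, 99, 563]
[98, 84, 37, 99, 7]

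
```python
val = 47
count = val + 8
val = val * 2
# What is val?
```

Trace:
`val = 47` → val = 47
`count = val + 8` → count = 55
`val = val * 2` → val = 94
So val = 94

Answer: 94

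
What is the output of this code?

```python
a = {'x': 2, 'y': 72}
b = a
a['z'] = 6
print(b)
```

Key concept: dict aliasing.
Step by step:
`a = {'x': 2, 'y': 72}` → a = {'x': 2, 'y': 72}
`b = a` → b = {'x': 2, 'y': 72} (same object as a)
`a['z'] = 6` → a = {'x': 2, 'y': 72, 'z': 6} (same object as b); b = {'x': 2, 'y': 72, 'z': 6} (same object as a)
`print(b)` → prints {'x': 2, 'y': 72, 'z': 6}

Answer: {'x': 2, 'y': 72, 'z': 6}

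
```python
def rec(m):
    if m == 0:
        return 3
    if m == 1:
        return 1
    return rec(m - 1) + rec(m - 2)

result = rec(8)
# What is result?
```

Build up from base cases: rec(0)=3, rec(1)=1, rec(2)=4, rec(3)=5, rec(4)=9, rec(5)=14, rec(6)=23, ..., rec(8)=60

Answer: 60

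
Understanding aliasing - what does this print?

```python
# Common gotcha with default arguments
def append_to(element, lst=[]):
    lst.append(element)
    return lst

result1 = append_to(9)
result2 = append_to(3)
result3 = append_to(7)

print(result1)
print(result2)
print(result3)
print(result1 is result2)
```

Key concept: mutable default argument gotcha.
Step by step:
`result1 = append_to(9)` → result1 = [9]
`result2 = append_to(3)` → result1 = [9, 3] (same object as result2); result2 = [9, 3] (same object as result1)
`result3 = append_to(7)` → result1 = [9, 3, 7] (same object as result2, result3); result2 = [9, 3, 7] (same object as result1, result3); result3 = [9, 3, 7] (same object as result1, result2)
`print(result1)` → prints [9, 3, 7]
`print(result2)` → prints [9, 3, 7]
`print(result3)` → prints [9, 3, 7]
`print(result1 is result2)` → prints True

Answer:
[9, 3, 7]
[9, 3, 7]
[9, 3, 7]
True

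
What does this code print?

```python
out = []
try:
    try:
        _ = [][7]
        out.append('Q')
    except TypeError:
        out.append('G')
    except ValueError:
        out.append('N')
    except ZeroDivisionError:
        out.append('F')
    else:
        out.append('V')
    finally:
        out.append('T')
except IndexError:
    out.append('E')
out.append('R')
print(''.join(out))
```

Execution trace: 'T' (finally) → 'E' (outer except IndexError) → 'R' (after the try/except). Output: TER

Answer: TER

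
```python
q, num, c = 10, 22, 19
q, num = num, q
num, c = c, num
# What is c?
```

Trace:
`q, num, c = 10, 22, 19` → q = 10; num = 22; c = 19
`q, num = num, q` → q = 22; num = 10
`num, c = c, num` → num = 19; c = 10
So c = 10

Answer: 10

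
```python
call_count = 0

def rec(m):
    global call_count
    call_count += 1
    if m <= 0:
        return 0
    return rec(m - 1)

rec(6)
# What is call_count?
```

Linear recursion stepping by 1: 7 calls from m=6 down to ≤0.

Answer: 7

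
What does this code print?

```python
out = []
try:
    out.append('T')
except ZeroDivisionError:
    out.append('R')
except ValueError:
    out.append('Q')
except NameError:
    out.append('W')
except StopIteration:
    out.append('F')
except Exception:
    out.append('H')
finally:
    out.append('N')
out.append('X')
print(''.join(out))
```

Execution trace: 'T' (try body, no exception) → 'N' (finally) → 'X' (after the try/except). Output: TNX

Answer: TNX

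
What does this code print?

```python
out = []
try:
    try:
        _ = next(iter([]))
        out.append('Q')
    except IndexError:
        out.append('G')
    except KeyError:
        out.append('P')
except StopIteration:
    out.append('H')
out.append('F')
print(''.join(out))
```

Execution trace: 'H' (outer except StopIteration) → 'F' (after the try/except). Output: HF

Answer: HF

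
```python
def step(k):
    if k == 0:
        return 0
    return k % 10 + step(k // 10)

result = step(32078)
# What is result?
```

Sum of digits of 32078: 8 + 7 + 0 + 2 + 3 = 20

Answer: 20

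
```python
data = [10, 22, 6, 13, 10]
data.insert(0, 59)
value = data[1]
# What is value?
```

Trace:
`data = [10, 22, 6, 13, 10]` → data = [10, 22, 6, 13, 10]
`data.insert(0, 59)` → data = [59, 10, 22, 6, 13, 10]
`value = data[1]` → value = 10
So value = 10

Answer: 10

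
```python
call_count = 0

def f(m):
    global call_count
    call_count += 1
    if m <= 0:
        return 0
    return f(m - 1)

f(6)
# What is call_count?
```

Linear recursion stepping by 1: 7 calls from m=6 down to ≤0.

Answer: 7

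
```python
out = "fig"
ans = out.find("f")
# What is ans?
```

Trace:
`out = "fig"` → out = 'fig'
`ans = out.find("f")` → ans = 0
So ans = 0

Answer: 0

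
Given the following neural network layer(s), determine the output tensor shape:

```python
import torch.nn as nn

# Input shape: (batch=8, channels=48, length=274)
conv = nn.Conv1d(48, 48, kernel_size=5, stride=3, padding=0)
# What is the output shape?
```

Input: (8, 48, 274) -> Output: (8, 48, 90)

Answer: (8, 48, 90)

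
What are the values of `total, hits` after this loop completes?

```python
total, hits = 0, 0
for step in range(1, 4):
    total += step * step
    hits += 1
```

Sum of squares and count
`total, hits` takes the values: (0, 0) → (1, 0) → (1, 1) → (5, 1) → (5, 2) → (14, 2) → (14, 3)

Answer: 14, 3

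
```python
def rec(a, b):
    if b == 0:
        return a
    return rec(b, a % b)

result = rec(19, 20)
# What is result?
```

rec(19, 20) -> rec(20, 19) -> rec(19, 1) -> rec(1, 0) -> 1

Answer: 1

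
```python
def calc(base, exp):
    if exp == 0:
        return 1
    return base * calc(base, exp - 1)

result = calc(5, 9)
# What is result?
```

calc(5, 9) = 5 * 5 * 5 * 5 * 5 * 5 * 5 * 5 * 5 = 1953125

Answer: 1953125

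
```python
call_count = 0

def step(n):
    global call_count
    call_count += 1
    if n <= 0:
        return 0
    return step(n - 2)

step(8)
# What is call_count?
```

Linear recursion stepping by 2: 5 calls from n=8 down to ≤0.

Answer: 5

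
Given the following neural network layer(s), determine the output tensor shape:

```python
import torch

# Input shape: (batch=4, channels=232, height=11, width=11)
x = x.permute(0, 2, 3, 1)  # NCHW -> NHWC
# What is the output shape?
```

Input: (4, 232, 11, 11) -> Output: (4, 11, 11, 232)

Answer: (4, 11, 11, 232)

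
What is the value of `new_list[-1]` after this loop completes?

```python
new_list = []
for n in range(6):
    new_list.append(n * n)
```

Last element of squares 0 to 5
`new_list` takes the values: [] → [0] → [0, 1] → [0, 1, 4] → [0, 1, 4, 9] → [0, 1, 4, 9, 16] → [0, 1, 4, 9, 16, 25]
So `new_list[-1]` = 25

Answer: 25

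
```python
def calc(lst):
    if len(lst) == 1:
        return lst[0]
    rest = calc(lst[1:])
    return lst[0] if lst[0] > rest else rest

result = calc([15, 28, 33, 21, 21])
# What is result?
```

Recursive max over [15, 28, 33, 21, 21] = 33

Answer: 33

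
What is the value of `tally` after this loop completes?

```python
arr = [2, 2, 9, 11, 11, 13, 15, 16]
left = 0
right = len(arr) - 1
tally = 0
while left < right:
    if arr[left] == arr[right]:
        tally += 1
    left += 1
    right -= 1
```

Count matching pairs from ends
`tally` takes the values: 0 → 1

Answer: 1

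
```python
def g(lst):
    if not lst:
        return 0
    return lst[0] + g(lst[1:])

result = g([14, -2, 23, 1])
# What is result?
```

14 + (-2) + 23 + 1 + 0 = 36

Answer: 36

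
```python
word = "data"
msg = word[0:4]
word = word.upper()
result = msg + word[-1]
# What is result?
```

Trace:
`word = "data"` → word = 'data'
`msg = word[0:4]` → msg = 'data'
`word = word.upper()` → word = 'DATA'
`result = msg + word[-1]` → result = 'dataA'
So result = 'dataA'

Answer: 'dataA'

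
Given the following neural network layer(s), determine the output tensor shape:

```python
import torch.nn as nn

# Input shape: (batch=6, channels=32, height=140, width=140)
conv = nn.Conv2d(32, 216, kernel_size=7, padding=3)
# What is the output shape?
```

Input: (6, 32, 140, 140) -> Output: (6, 216, 140, 140)

Answer: (6, 216, 140, 140)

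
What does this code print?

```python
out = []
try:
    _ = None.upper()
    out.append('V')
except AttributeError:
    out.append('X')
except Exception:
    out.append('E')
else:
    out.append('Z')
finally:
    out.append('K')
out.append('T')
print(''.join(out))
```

Execution trace: 'X' (except AttributeError) → 'K' (finally) → 'T' (after the try/except). Output: XKT

Answer: XKT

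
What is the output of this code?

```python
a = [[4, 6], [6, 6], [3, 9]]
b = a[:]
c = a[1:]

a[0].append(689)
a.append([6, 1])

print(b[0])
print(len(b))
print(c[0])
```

Key concept: slice with nested mutation.
Step by step:
`a = [[4, 6], [6, 6], [3, 9]]` → a = [[4, 6], [6, 6], [3, 9]]
`b = a[:]` → b = [[4, 6], [6, 6], [3, 9]]
`c = a[1:]` → c = [[6, 6], [3, 9]]
`a[0].append(689)` → a = [[4, 6, 689], [6, 6], [3, 9]]; b = [[4, 6, 689], [6, 6], [3, 9]]
`a.append([6, 1])` → a = [[4, 6, 689], [6, 6], [3, 9], [6, 1]]
`print(b[0])` → prints [4, 6, 689]
`print(len(b))` → prints 3
`print(c[0])` → prints [6, 6]

Answer:
[4, 6, 689]
3
[6, 6]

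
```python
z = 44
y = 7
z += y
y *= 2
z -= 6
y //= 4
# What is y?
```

Trace:
`z = 44` → z = 44
`y = 7` → y = 7
`z += y` → z = 51
`y *= 2` → y = 14
`z -= 6` → z = 45
`y //= 4` → y = 3
So y = 3

Answer: 3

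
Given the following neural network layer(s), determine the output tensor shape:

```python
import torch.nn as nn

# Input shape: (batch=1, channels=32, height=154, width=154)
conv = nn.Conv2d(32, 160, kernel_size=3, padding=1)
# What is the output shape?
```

Input: (1, 32, 154, 154) -> Output: (1, 160, 154, 154)

Answer: (1, 160, 154, 154)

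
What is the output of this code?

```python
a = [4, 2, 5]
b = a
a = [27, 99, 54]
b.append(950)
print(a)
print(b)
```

Key concept: rebinding vs mutation: a is rebound to a new list, b still points at the original.
Step by step:
`a = [4, 2, 5]` → a = [4, 2, 5]
`b = a` → b = [4, 2, 5] (same object as a)
`a = [27, 99, 54]` → a = [27, 99, 54]
`b.append(950)` → b = [4, 2, 5, 950]
`print(a)` → prints [27, 99, 54]
`print(b)` → prints [4, 2, 5, 950]

Answer:
[27, 99, 54]
[4, 2, 5, 950]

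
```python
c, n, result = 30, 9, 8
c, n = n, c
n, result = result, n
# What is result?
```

Trace:
`c, n, result = 30, 9, 8` → c = 30; n = 9; result = 8
`c, n = n, c` → c = 9; n = 30
`n, result = result, n` → n = 8; result = 30
So result = 30

Answer: 30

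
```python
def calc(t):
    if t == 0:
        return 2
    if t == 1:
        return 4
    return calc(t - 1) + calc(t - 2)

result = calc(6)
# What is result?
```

Build up from base cases: calc(0)=2, calc(1)=4, calc(2)=6, calc(3)=10, calc(4)=16, calc(5)=26, calc(6)=42

Answer: 42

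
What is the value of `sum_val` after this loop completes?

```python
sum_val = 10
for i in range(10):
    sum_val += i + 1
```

Start at 10, add 1 to 10 = 65
`sum_val` takes the values: 10 → 11 → 13 → 16 → 20 → 25 → 31 → 38 → 46 → 55 → 65

Answer: 65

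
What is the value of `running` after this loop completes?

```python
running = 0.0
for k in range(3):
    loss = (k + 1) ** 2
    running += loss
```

Sum of squared losses 1² + 2² + ... + 3²
`running` takes the values: 0.0 → 1.0 → 5.0 → 14.0

Answer: 14.0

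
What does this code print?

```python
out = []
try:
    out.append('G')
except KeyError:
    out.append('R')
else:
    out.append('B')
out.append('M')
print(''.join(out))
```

Execution trace: 'G' (try body, no exception) → 'B' (else) → 'M' (after the try/except). Output: GBM

Answer: GBM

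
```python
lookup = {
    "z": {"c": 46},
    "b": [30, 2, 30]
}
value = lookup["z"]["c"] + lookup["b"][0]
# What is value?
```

Trace:
`lookup = { ...` → lookup = {'z': {'c': 46}, 'b': [30, 2, 30]}
`value = lookup["z"]["c"] + lookup["b"][0]` → value = 76
So value = 76

Answer: 76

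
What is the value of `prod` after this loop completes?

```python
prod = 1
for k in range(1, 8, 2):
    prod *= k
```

Product of 1, 3, 5, ... up to 7
`prod` takes the values: 1 → 3 → 15 → 105

Answer: 105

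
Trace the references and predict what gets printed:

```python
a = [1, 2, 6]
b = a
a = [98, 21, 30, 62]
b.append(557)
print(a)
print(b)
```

Key concept: rebinding vs mutation: a is rebound to a new list, b still points at the original.
Step by step:
`a = [1, 2, 6]` → a = [1, 2, 6]
`b = a` → b = [1, 2, 6] (same object as a)
`a = [98, 21, 30, 62]` → a = [98, 21, 30, 62]
`b.append(557)` → b = [1, 2, 6, 557]
`print(a)` → prints [98, 21, 30, 62]
`print(b)` → prints [1, 2, 6, 557]

Answer:
[98, 21, 30, 62]
[1, 2, 6, 557]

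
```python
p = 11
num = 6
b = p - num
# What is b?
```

Trace:
`p = 11` → p = 11
`num = 6` → num = 6
`b = p - num` → b = 5
So b = 5

Answer: 5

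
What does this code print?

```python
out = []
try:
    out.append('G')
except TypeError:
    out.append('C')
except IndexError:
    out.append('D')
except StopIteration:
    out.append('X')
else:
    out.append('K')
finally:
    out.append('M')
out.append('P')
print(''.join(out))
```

Execution trace: 'G' (try body, no exception) → 'K' (else) → 'M' (finally) → 'P' (after the try/except). Output: GKMP

Answer: GKMP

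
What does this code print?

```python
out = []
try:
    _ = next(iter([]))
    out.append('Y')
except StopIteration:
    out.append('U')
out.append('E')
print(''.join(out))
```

Execution trace: 'U' (except StopIteration) → 'E' (after the try/except). Output: UE

Answer: UE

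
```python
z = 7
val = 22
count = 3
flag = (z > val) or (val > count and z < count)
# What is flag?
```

Trace:
`z = 7` → z = 7
`val = 22` → val = 22
`count = 3` → count = 3
`flag = (z > val) or (val > count and z < count)` → flag = False
So flag = False

Answer: False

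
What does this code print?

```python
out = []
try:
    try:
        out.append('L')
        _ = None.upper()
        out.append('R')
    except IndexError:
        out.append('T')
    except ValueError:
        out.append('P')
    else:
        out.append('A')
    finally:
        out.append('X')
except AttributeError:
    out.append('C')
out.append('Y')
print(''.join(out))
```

Execution trace: 'L' (try body) → 'X' (finally) → 'C' (outer except AttributeError) → 'Y' (after the try/except). Output: LXCY

Answer: LXCY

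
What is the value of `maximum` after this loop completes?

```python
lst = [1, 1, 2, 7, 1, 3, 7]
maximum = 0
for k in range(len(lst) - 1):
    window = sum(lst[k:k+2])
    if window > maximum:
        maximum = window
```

Max sum of 2-element window in [1, 1, 2, 7, 1, 3, 7]
`maximum` takes the values: 0 → 2 → 3 → 9 → 10

Answer: 10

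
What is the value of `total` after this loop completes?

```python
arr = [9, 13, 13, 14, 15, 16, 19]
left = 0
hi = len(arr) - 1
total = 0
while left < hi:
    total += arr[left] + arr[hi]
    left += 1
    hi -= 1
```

Sum of pairs from ends
`total` takes the values: 0 → 28 → 57 → 85

Answer: 85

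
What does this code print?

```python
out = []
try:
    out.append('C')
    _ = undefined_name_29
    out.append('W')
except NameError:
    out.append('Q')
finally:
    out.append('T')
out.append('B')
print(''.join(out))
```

Execution trace: 'C' (try body) → 'Q' (except NameError) → 'T' (finally) → 'B' (after the try/except). Output: CQTB

Answer: CQTB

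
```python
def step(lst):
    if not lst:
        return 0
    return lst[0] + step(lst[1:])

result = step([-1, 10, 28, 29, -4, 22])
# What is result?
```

(-1) + 10 + 28 + 29 + (-4) + 22 + 0 = 84

Answer: 84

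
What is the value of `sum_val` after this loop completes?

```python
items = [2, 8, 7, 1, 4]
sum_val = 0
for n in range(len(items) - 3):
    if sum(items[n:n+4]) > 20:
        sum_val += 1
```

Count windows with sum > 20
`sum_val` takes the values: 0

Answer: 0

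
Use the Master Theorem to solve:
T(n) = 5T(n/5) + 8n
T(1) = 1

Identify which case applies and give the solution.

a=5, b=5, f(n)=8n. log_5(5) = 1. Since c=1 = 1, Case 2 applies: T(n) = Θ(n^log_b(a) · log n) = O(n log n).

Answer: O(n log n) - Case 2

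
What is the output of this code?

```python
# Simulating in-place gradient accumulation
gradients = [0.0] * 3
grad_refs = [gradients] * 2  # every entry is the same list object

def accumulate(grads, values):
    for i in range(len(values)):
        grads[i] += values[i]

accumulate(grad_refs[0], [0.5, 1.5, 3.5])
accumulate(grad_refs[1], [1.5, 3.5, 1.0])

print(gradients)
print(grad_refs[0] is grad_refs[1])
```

Key concept: gradient accumulation aliasing.
Step by step:
`gradients = [0.0] * 3` → gradients = [0.0, 0.0, 0.0]
`grad_refs = [gradients] * 2` → grad_refs = [[0.0, 0.0, 0.0], [0.0, 0.0, 0.0]]
`accumulate(grad_refs[0], [0.5, 1.5, 3.5])` → gradients = [0.5, 1.5, 3.5]; grad_refs = [[0.5, 1.5, 3.5], [0.5, 1.5, 3.5]]
`accumulate(grad_refs[1], [1.5, 3.5, 1.0])` → gradients = [2.0, 5.0, 4.5]; grad_refs = [[2.0, 5.0, 4.5], [2.0, 5.0, 4.5]]
`print(gradients)` → prints [2.0, 5.0, 4.5]
`print(grad_refs[0] is grad_refs[1])` → prints True

Answer:
[2.0, 5.0, 4.5]
True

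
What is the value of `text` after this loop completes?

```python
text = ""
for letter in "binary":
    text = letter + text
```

Reverse 'binary'
`text` takes the values: "" → "b" → "ib" → "nib" → "anib" → "ranib" → "yranib"

Answer: "yranib"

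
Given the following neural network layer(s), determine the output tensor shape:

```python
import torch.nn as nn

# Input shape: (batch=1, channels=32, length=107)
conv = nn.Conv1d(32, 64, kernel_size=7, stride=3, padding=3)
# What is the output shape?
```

Input: (1, 32, 107) -> Output: (1, 64, 36)

Answer: (1, 64, 36)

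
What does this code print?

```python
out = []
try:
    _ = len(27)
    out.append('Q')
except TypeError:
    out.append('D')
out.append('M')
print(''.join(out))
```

Execution trace: 'D' (except TypeError) → 'M' (after the try/except). Output: DM

Answer: DM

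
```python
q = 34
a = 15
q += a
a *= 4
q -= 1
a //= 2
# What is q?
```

Trace:
`q = 34` → q = 34
`a = 15` → a = 15
`q += a` → q = 49
`a *= 4` → a = 60
`q -= 1` → q = 48
`a //= 2` → a = 30
So q = 48

Answer: 48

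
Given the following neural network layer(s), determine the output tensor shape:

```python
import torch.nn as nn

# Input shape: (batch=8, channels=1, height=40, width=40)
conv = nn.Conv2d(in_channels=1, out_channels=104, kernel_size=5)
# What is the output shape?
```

Input: (8, 1, 40, 40) -> Output: (8, 104, 36, 36)

Answer: (8, 104, 36, 36)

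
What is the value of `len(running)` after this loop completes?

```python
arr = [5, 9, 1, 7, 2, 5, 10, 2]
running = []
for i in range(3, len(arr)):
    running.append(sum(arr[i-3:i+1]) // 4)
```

Number of 4-element averages
`running` takes the values: [] → [5] → [5, 4] → [5, 4, 3] → [5, 4, 3, 6] → [5, 4, 3, 6, 4]
So `len(running)` = 5

Answer: 5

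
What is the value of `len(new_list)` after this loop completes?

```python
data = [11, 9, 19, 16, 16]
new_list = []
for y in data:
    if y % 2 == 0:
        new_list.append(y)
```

Count even numbers in [11, 9, 19, 16, 16]
`new_list` takes the values: [] → [16] → [16, 16]
So `len(new_list)` = 2

Answer: 2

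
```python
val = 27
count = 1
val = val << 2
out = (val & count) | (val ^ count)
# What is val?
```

Trace:
`val = 27` → val = 27
`count = 1` → count = 1
`val = val << 2` → val = 108
`out = (val & count) | (val ^ count)` → out = 109
So val = 108

Answer: 108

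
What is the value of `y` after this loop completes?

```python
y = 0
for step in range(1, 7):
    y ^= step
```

XOR of 1 to 6
`y` takes the values: 0 → 1 → 3 → 0 → 4 → 1 → 7

Answer: 7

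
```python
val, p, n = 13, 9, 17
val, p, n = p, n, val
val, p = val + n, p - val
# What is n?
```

Trace:
`val, p, n = 13, 9, 17` → val = 13; p = 9; n = 17
`val, p, n = p, n, val` → val = 9; p = 17; n = 13
`val, p = val + n, p - val` → val = 22; p = 8
So n = 13

Answer: 13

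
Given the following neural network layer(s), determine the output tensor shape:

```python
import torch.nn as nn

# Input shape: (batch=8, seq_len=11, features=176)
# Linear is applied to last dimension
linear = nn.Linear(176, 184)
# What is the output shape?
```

Input: (8, 11, 176) -> Output: (8, 11, 184)

Answer: (8, 11, 184)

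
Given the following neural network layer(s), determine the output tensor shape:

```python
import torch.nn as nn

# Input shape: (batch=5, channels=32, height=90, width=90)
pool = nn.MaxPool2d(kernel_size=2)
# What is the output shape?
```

Input: (5, 32, 90, 90) -> Output: (5, 32, 45, 45)

Answer: (5, 32, 45, 45)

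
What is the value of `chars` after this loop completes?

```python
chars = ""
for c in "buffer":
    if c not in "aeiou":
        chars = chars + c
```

Remove vowels from 'buffer'
`chars` takes the values: "" → "b" → "bf" → "bff" → "bffr"

Answer: "bffr"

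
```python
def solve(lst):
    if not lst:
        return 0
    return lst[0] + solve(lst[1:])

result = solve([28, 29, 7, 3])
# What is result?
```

28 + 29 + 7 + 3 + 0 = 67

Answer: 67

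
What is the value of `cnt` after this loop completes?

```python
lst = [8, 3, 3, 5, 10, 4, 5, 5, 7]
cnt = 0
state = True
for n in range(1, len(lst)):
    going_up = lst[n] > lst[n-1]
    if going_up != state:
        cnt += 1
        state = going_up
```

Count direction changes in [8, 3, 3, 5, 10, 4, 5, 5, 7]
`cnt` takes the values: 0 → 1 → 2 → 3 → 4 → 5 → 6

Answer: 6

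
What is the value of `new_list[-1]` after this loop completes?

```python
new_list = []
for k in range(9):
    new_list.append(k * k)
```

Last element of squares 0 to 8
`new_list` takes the values: [] → [0] → [0, 1] → [0, 1, 4] → [0, 1, 4, 9] → [0, 1, 4, 9, 16] → [0, 1, 4, 9, 16, 25] → [0, 1, 4, 9, 16, 25, 36] → [0, 1, 4, 9, 16, 25, 36, 49] → [0, 1, 4, 9, 16, 25, 36, 49, 64]
So `new_list[-1]` = 64

Answer: 64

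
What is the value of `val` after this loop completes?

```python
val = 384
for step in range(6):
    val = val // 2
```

Halve 6 times: 384 // 2^6 = 6
`val` takes the values: 384 → 192 → 96 → 48 → 24 → 12 → 6

Answer: 6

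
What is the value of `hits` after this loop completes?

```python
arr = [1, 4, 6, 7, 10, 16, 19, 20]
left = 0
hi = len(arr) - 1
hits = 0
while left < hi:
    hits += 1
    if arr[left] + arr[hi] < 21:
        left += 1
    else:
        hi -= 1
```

Steps to find pair summing to 21
`hits` takes the values: 0 → 1 → 2 → 3 → 4 → 5 → 6 → 7

Answer: 7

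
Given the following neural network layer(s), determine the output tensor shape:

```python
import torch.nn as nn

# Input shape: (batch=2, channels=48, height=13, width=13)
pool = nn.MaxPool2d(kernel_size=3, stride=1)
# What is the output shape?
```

Input: (2, 48, 13, 13) -> Output: (2, 48, 11, 11)

Answer: (2, 48, 11, 11)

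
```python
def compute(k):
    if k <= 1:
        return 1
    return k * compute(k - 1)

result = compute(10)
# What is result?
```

compute(10) = 10 * 9 * 8 * 7 * 6 * 5 * 4 * 3 * 2 * 1 = 3628800

Answer: 3628800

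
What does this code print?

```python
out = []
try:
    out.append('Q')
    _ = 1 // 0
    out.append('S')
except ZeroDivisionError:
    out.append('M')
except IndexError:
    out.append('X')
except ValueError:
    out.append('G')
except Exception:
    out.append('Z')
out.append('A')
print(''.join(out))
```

Execution trace: 'Q' (try body) → 'M' (except ZeroDivisionError) → 'A' (after the try/except). Output: QMA

Answer: QMA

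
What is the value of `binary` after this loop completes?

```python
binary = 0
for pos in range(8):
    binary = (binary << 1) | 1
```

Build 8 consecutive 1-bits: 0b11111111
`binary` takes the values: 0 → 1 → 3 → 7 → 15 → 31 → 63 → 127 → 255

Answer: 255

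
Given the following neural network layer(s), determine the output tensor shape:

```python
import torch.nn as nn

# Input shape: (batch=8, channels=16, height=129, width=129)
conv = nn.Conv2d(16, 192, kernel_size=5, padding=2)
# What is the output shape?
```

Input: (8, 16, 129, 129) -> Output: (8, 192, 129, 129)

Answer: (8, 192, 129, 129)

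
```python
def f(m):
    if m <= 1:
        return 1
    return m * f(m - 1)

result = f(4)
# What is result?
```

f(4) = 4 * 3 * 2 * 1 = 24

Answer: 24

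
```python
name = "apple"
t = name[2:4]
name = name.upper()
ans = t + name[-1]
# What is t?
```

Trace:
`name = "apple"` → name = 'apple'
`t = name[2:4]` → t = 'pl'
`name = name.upper()` → name = 'APPLE'
`ans = t + name[-1]` → ans = 'plE'
So t = 'pl'

Answer: 'pl'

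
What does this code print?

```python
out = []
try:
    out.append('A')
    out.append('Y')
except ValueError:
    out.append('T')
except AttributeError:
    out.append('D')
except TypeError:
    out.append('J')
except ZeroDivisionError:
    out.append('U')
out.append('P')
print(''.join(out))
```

Execution trace: 'A' (try body) → 'Y' (try body, no exception) → 'P' (after the try/except). Output: AYP

Answer: AYP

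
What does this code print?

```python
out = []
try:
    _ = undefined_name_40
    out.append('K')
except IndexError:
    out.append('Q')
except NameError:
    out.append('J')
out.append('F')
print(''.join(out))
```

Execution trace: 'J' (except NameError) → 'F' (after the try/except). Output: JF

Answer: JF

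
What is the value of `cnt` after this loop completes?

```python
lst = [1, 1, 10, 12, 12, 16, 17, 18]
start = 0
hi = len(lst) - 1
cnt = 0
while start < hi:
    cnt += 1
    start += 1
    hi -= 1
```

Iterations until pointers meet (list length 8)
`cnt` takes the values: 0 → 1 → 2 → 3 → 4

Answer: 4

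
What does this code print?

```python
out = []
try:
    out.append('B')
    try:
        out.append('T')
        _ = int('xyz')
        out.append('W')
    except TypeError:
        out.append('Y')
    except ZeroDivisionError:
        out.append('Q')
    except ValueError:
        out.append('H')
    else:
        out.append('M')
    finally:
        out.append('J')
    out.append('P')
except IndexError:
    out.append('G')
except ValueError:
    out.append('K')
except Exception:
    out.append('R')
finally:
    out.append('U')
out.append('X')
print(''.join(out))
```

Execution trace: 'B' (try body) → 'T' (inner try body) → 'H' (inner except ValueError) → 'J' (inner finally) → 'P' (try body, no exception) → 'U' (finally) → 'X' (after the try/except). Output: BTHJPUX

Answer: BTHJPUX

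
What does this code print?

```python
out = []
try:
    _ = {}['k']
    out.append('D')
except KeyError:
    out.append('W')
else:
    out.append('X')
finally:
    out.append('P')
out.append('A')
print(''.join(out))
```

Execution trace: 'W' (except KeyError) → 'P' (finally) → 'A' (after the try/except). Output: WPA

Answer: WPA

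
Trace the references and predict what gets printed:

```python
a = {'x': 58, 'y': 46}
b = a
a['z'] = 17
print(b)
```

Key concept: dict aliasing.
Step by step:
`a = {'x': 58, 'y': 46}` → a = {'x': 58, 'y': 46}
`b = a` → b = {'x': 58, 'y': 46} (same object as a)
`a['z'] = 17` → a = {'x': 58, 'y': 46, 'z': 17} (same object as b); b = {'x': 58, 'y': 46, 'z': 17} (same object as a)
`print(b)` → prints {'x': 58, 'y': 46, 'z': 17}

Answer: {'x': 58, 'y': 46, 'z': 17}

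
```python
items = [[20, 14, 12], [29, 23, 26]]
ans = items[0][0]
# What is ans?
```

Trace:
`items = [[20, 14, 12], [29, 23, 26]]` → items = [[20, 14, 12], [29, 23, 26]]
`ans = items[0][0]` → ans = 20
So ans = 20

Answer: 20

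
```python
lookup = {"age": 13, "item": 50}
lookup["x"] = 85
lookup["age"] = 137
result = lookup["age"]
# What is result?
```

Trace:
`lookup = {"age": 13, "item": 50}` → lookup = {'age': 13, 'item': 50}
`lookup["x"] = 85` → lookup = {'age': 13, 'item': 50, 'x': 85}
`lookup["age"] = 137` → lookup = {'age': 137, 'item': 50, 'x': 85}
`result = lookup["age"]` → result = 137
So result = 137

Answer: 137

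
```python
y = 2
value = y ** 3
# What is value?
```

Trace:
`y = 2` → y = 2
`value = y ** 3` → value = 8
So value = 8

Answer: 8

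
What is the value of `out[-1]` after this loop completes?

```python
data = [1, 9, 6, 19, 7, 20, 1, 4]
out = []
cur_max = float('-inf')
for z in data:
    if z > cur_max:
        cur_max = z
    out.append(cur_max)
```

Running max ends at 20
`out` takes the values: [] → [1] → [1, 9] → [1, 9, 9] → [1, 9, 9, 19] → [1, 9, 9, 19, 19] → [1, 9, 9, 19, 19, 20] → [1, 9, 9, 19, 19, 20, 20] → [1, 9, 9, 19, 19, 20, 20, 20]
So `out[-1]` = 20

Answer: 20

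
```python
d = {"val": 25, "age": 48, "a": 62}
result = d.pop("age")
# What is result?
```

Trace:
`d = {"val": 25, "age": 48, "a": 62}` → d = {'val': 25, 'age': 48, 'a': 62}
`result = d.pop("age")` → d = {'val': 25, 'a': 62}; result = 48
So result = 48

Answer: 48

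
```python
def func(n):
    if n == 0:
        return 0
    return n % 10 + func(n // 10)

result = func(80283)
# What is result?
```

Sum of digits of 80283: 3 + 8 + 2 + 0 + 8 = 21

Answer: 21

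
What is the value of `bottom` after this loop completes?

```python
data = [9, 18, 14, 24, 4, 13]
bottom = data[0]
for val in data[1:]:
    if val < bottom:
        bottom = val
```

Minimum of [9, 18, 14, 24, 4, 13]
`bottom` takes the values: 9 → 4

Answer: 4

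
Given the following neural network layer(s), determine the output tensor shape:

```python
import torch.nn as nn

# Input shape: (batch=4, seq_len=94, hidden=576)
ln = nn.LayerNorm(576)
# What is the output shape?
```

Input: (4, 94, 576) -> Output: (4, 94, 576)

Answer: (4, 94, 576)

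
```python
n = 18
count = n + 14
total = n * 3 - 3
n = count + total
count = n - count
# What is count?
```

Trace:
`n = 18` → n = 18
`count = n + 14` → count = 32
`total = n * 3 - 3` → total = 51
`n = count + total` → n = 83
`count = n - count` → count = 51
So count = 51

Answer: 51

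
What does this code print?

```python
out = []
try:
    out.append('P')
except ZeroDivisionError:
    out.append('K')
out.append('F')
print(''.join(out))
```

Execution trace: 'P' (try body, no exception) → 'F' (after the try/except). Output: PF

Answer: PF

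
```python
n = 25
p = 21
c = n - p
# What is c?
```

Trace:
`n = 25` → n = 25
`p = 21` → p = 21
`c = n - p` → c = 4
So c = 4

Answer: 4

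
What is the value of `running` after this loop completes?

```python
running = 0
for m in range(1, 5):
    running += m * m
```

Sum of squares 1² to 4² = 30
`running` takes the values: 0 → 1 → 5 → 14 → 30

Answer: 30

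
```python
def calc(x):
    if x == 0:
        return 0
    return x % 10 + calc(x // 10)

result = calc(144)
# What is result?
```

Sum of digits of 144: 4 + 4 + 1 = 9

Answer: 9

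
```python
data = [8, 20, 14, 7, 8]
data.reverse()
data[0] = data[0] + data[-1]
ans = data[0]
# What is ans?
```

Trace:
`data = [8, 20, 14, 7, 8]` → data = [8, 20, 14, 7, 8]
`data.reverse()` → data = [8, 7, 14, 20, 8]
`data[0] = data[0] + data[-1]` → data = [16, 7, 14, 20, 8]
`ans = data[0]` → ans = 16
So ans = 16

Answer: 16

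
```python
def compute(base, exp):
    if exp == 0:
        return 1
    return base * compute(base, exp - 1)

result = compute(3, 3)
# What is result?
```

compute(3, 3) = 3 * 3 * 3 = 27

Answer: 27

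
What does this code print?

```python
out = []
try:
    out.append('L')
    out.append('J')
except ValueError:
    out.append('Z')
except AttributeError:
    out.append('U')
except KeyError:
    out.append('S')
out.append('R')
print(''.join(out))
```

Execution trace: 'L' (try body) → 'J' (try body, no exception) → 'R' (after the try/except). Output: LJR

Answer: LJR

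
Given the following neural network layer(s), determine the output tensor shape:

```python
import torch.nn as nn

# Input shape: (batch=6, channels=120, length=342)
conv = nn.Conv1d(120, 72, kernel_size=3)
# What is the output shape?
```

Input: (6, 120, 342) -> Output: (6, 72, 340)

Answer: (6, 72, 340)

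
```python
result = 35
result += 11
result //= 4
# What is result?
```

Trace:
`result = 35` → result = 35
`result += 11` → result = 46
`result //= 4` → result = 11
So result = 11

Answer: 11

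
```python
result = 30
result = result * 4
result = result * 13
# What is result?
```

Trace:
`result = 30` → result = 30
`result = result * 4` → result = 120
`result = result * 13` → result = 1560
So result = 1560

Answer: 1560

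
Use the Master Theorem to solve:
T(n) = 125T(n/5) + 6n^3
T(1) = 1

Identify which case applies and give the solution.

a=125, b=5, f(n)=6n^3. log_5(125) = 3. Since c=3 = 3, Case 2 applies: T(n) = Θ(n^log_b(a) · log n) = O(n^3 log n).

Answer: O(n^3 log n) - Case 2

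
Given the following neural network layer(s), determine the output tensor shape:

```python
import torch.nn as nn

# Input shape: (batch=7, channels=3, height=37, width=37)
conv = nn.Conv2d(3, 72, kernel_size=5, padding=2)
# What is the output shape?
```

Input: (7, 3, 37, 37) -> Output: (7, 72, 37, 37)

Answer: (7, 72, 37, 37)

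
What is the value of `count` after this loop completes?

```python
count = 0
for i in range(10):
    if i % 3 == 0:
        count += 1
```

Count numbers divisible by 3 in range(10)
`count` takes the values: 0 → 1 → 2 → 3 → 4

Answer: 4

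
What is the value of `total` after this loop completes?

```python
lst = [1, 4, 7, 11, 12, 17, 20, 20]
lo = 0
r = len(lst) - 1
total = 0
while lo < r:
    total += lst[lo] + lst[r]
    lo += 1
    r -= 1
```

Sum of pairs from ends
`total` takes the values: 0 → 21 → 45 → 69 → 92

Answer: 92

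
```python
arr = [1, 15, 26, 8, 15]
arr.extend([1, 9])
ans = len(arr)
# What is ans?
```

Trace:
`arr = [1, 15, 26, 8, 15]` → arr = [1, 15, 26, 8, 15]
`arr.extend([1, 9])` → arr = [1, 15, 26, 8, 15, 1, 9]
`ans = len(arr)` → ans = 7
So ans = 7

Answer: 7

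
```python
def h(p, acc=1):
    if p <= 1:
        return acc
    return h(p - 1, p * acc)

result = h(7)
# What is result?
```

Accumulator trace (n, acc): (7, 1) -> (6, 7) -> (5, 42) -> (4, 210) -> (3, 840) -> (2, 2520) -> (1, 5040) -> return 5040

Answer: 5040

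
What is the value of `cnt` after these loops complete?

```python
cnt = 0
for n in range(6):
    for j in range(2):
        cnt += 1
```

6 * 2 = 12
`cnt` takes the values: 0 → 1 → 2 → 3 → 4 → 5 → 6 → 7 → 8 → 9 → 10 → 11 → 12

Answer: 12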